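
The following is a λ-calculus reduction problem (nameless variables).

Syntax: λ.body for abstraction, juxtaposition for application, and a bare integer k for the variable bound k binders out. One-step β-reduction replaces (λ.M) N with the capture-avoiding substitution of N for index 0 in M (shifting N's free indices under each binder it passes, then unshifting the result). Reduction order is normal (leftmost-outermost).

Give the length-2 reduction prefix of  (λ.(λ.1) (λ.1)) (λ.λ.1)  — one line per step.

Answer: after 2 steps: λ.λ.1

Derivation:
  start: (λ.(λ.1) (λ.1)) (λ.λ.1)
  step 1: (λ.λ.λ.1) (λ.λ.λ.1)
  step 2: λ.λ.1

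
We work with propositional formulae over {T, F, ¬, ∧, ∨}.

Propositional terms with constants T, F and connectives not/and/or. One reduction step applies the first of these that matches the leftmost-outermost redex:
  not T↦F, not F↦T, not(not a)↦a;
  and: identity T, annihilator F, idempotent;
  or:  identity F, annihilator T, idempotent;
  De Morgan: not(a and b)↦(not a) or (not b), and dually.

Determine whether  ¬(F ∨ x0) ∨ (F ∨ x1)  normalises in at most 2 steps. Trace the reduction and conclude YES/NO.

Answer: NO — after 2 steps the term is (T ∧ ¬x0) ∨ (F ∨ x1), not yet normal

Derivation:
  start: ¬(F ∨ x0) ∨ (F ∨ x1)
  →1  (¬F ∧ ¬x0) ∨ (F ∨ x1)
  →2  (T ∧ ¬x0) ∨ (F ∨ x1)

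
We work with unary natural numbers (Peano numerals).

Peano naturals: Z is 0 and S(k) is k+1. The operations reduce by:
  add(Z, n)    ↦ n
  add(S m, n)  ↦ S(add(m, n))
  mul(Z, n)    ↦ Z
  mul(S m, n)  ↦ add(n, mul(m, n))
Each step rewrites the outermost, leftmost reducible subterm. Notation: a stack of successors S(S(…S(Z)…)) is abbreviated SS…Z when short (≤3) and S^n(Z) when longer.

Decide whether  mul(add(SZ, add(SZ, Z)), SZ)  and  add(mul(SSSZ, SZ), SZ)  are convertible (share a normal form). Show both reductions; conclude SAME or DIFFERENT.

Answer: DIFFERENT — A ⇓ SSZ, B ⇓ S^4(Z)

Derivation:
Term A:
  start: mul(add(SZ, add(SZ, Z)), SZ)
  →1  mul(S(add(Z, add(SZ, Z))), SZ)
  →2  add(SZ, mul(add(Z, add(SZ, Z)), SZ))
  →3  S(add(Z, mul(add(Z, add(SZ, Z)), SZ)))
  →4  S(mul(add(Z, add(SZ, Z)), SZ))
  →5  S(mul(add(SZ, Z), SZ))
  →6  S(mul(S(add(Z, Z)), SZ))
  →7  S(add(SZ, mul(add(Z, Z), SZ)))
  →8  S(S(add(Z, mul(add(Z, Z), SZ))))
  →9  S(S(mul(add(Z, Z), SZ)))
  →10  S(S(mul(Z, SZ)))
  →11  SSZ

Term B:
  start: add(mul(SSSZ, SZ), SZ)
  →1  add(add(SZ, mul(SSZ, SZ)), SZ)
  →2  add(S(add(Z, mul(SSZ, SZ))), SZ)
  →3  S(add(add(Z, mul(SSZ, SZ)), SZ))
  →4  S(add(mul(SSZ, SZ), SZ))
  →5  S(add(add(SZ, mul(SZ, SZ)), SZ))
  →6  S(add(S(add(Z, mul(SZ, SZ))), SZ))
  →7  S(S(add(add(Z, mul(SZ, SZ)), SZ)))
  →8  S(S(add(mul(SZ, SZ), SZ)))
  →9  S(S(add(add(SZ, mul(Z, SZ)), SZ)))
  →10  S(S(add(S(add(Z, mul(Z, SZ))), SZ)))
  →11  S(S(S(add(add(Z, mul(Z, SZ)), SZ))))
  →12  S(S(S(add(mul(Z, SZ), SZ))))
  →13  S(S(S(add(Z, SZ))))
  →14  S^4(Z)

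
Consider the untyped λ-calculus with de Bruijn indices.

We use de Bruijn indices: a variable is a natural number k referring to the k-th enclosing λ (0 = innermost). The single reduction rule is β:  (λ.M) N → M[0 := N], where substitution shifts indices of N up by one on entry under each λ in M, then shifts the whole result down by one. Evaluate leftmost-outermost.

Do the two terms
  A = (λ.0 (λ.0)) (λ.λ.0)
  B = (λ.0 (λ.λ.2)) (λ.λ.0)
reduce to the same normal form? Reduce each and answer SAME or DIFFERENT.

Answer: SAME — A ⇓ λ.0, B ⇓ λ.0

Derivation:
Term A:
  start: (λ.0 (λ.0)) (λ.λ.0)
  →1  (λ.λ.0) (λ.0)
  →2  λ.0

Term B:
  start: (λ.0 (λ.λ.2)) (λ.λ.0)
  →1  (λ.λ.0) (λ.λ.λ.λ.0)
  →2  λ.0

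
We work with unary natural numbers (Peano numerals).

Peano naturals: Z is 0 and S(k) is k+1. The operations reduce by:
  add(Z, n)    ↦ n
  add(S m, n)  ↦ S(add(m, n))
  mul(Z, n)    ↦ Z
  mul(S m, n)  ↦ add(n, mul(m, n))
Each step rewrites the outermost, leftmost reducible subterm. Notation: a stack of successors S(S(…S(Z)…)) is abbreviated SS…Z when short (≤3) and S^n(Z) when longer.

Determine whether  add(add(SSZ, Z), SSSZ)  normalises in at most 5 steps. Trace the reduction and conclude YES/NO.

  start: add(add(SSZ, Z), SSSZ)
  →1  add(S(add(SZ, Z)), SSSZ)
  →2  S(add(add(SZ, Z), SSSZ))
  →3  S(add(S(add(Z, Z)), SSSZ))
  →4  S(S(add(add(Z, Z), SSSZ)))
  →5  S(S(add(Z, SSSZ)))

Answer: NO — after 5 steps the term is S(S(add(Z, SSSZ))), not yet normal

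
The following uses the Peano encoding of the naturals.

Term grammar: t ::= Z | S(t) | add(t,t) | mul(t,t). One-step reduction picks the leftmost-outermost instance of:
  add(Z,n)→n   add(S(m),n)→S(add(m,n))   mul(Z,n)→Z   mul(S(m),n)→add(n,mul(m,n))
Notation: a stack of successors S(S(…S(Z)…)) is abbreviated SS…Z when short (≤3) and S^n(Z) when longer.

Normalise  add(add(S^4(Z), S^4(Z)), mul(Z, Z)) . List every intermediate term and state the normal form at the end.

  start: add(add(S^4(Z), S^4(Z)), mul(Z, Z))
  →1  add(S(add(SSSZ, S^4(Z))), mul(Z, Z))
  →2  S(add(add(SSSZ, S^4(Z)), mul(Z, Z)))
  →3  S(add(S(add(SSZ, S^4(Z))), mul(Z, Z)))
  →4  S(S(add(add(SSZ, S^4(Z)), mul(Z, Z))))
  →5  S(S(add(S(add(SZ, S^4(Z))), mul(Z, Z))))
  →6  S(S(S(add(add(SZ, S^4(Z)), mul(Z, Z)))))
  →7  S(S(S(add(S(add(Z, S^4(Z))), mul(Z, Z)))))
  →8  S(S(S(S(add(add(Z, S^4(Z)), mul(Z, Z))))))
  →9  S(S(S(S(add(S^4(Z), mul(Z, Z))))))
  →10  S(S(S(S(S(add(SSSZ, mul(Z, Z)))))))
  →11  S(S(S(S(S(S(add(SSZ, mul(Z, Z))))))))
  →12  S(S(S(S(S(S(S(add(SZ, mul(Z, Z)))))))))
  →13  S(S(S(S(S(S(S(S(add(Z, mul(Z, Z))))))))))
  →14  S(S(S(S(S(S(S(S(mul(Z, Z)))))))))
  →15  S^8(Z)

Answer: normal form = S^8(Z)  (in 15 steps)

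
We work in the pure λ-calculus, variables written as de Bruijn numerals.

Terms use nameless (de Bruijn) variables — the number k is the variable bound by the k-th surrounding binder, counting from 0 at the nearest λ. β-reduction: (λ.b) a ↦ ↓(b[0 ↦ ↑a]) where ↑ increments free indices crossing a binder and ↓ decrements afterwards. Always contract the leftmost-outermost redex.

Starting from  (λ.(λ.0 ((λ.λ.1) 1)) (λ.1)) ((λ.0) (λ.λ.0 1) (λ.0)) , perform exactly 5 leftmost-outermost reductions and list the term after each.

  start: (λ.(λ.0 ((λ.λ.1) 1)) (λ.1)) ((λ.0) (λ.λ.0 1) (λ.0))
  step 1: (λ.0 ((λ.λ.1) ((λ.0) (λ.λ.0 1) (λ.0)))) (λ.(λ.0) (λ.λ.0 1) (λ.0))
  step 2: (λ.(λ.0) (λ.λ.0 1) (λ.0)) ((λ.λ.1) ((λ.0) (λ.λ.0 1) (λ.0)))
  step 3: (λ.0) (λ.λ.0 1) (λ.0)
  step 4: (λ.λ.0 1) (λ.0)
  step 5: λ.0 (λ.0)

Answer: after 5 steps: λ.0 (λ.0)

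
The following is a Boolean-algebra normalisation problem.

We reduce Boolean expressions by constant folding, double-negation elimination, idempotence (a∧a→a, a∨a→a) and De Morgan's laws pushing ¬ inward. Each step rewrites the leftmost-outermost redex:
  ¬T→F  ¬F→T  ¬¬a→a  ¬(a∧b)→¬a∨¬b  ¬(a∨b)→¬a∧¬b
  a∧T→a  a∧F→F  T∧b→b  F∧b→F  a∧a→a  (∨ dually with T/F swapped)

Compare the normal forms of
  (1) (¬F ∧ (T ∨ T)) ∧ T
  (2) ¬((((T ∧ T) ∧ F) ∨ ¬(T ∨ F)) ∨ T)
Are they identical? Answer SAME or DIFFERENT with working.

Term A:
  start: (¬F ∧ (T ∨ T)) ∧ T
  [1] ¬F ∧ (T ∨ T)
  [2] T ∧ (T ∨ T)
  [3] T ∨ T
  [4] T

Term B:
  start: ¬((((T ∧ T) ∧ F) ∨ ¬(T ∨ F)) ∨ T)
  [1] ¬(((T ∧ T) ∧ F) ∨ ¬(T ∨ F)) ∧ ¬T
  [2] (¬((T ∧ T) ∧ F) ∧ ¬¬(T ∨ F)) ∧ ¬T
  [3] ((¬(T ∧ T) ∨ ¬F) ∧ ¬¬(T ∨ F)) ∧ ¬T
  [4] (((¬T ∨ ¬T) ∨ ¬F) ∧ ¬¬(T ∨ F)) ∧ ¬T
  [5] ((¬T ∨ ¬F) ∧ ¬¬(T ∨ F)) ∧ ¬T
  [6] ((F ∨ ¬F) ∧ ¬¬(T ∨ F)) ∧ ¬T
  [7] (¬F ∧ ¬¬(T ∨ F)) ∧ ¬T
  [8] (T ∧ ¬¬(T ∨ F)) ∧ ¬T
  [9] ¬¬(T ∨ F) ∧ ¬T
  [10] (T ∨ F) ∧ ¬T
  [11] T ∧ ¬T
  [12] ¬T
  [13] F

Answer: DIFFERENT — A ⇓ T, B ⇓ F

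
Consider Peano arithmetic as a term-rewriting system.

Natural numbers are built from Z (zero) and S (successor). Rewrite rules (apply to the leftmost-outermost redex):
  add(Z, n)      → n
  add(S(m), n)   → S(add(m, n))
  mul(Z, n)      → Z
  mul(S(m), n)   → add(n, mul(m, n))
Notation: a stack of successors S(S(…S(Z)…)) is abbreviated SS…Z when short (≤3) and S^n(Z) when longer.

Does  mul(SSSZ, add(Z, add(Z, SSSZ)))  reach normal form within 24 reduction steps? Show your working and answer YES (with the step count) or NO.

Answer: YES — reaches normal form S^9(Z) in 22 ≤ 24 steps

Working:
  start: mul(SSSZ, add(Z, add(Z, SSSZ)))
  step 1: add(add(Z, add(Z, SSSZ)), mul(SSZ, add(Z, add(Z, SSSZ))))
  step 2: add(add(Z, SSSZ), mul(SSZ, add(Z, add(Z, SSSZ))))
  step 3: add(SSSZ, mul(SSZ, add(Z, add(Z, SSSZ))))
  step 4: S(add(SSZ, mul(SSZ, add(Z, add(Z, SSSZ)))))
  step 5: S(S(add(SZ, mul(SSZ, add(Z, add(Z, SSSZ))))))
  step 6: S(S(S(add(Z, mul(SSZ, add(Z, add(Z, SSSZ)))))))
  step 7: S(S(S(mul(SSZ, add(Z, add(Z, SSSZ))))))
  step 8: S(S(S(add(add(Z, add(Z, SSSZ)), mul(SZ, add(Z, add(Z, SSSZ)))))))
  step 9: S(S(S(add(add(Z, SSSZ), mul(SZ, add(Z, add(Z, SSSZ)))))))
  step 10: S(S(S(add(SSSZ, mul(SZ, add(Z, add(Z, SSSZ)))))))
  step 11: S(S(S(S(add(SSZ, mul(SZ, add(Z, add(Z, SSSZ))))))))
  step 12: S(S(S(S(S(add(SZ, mul(SZ, add(Z, add(Z, SSSZ)))))))))
  step 13: S(S(S(S(S(S(add(Z, mul(SZ, add(Z, add(Z, SSSZ))))))))))
  step 14: S(S(S(S(S(S(mul(SZ, add(Z, add(Z, SSSZ)))))))))
  step 15: S(S(S(S(S(S(add(add(Z, add(Z, SSSZ)), mul(Z, add(Z, add(Z, SSSZ))))))))))
  step 16: S(S(S(S(S(S(add(add(Z, SSSZ), mul(Z, add(Z, add(Z, SSSZ))))))))))
  step 17: S(S(S(S(S(S(add(SSSZ, mul(Z, add(Z, add(Z, SSSZ))))))))))
  step 18: S(S(S(S(S(S(S(add(SSZ, mul(Z, add(Z, add(Z, SSSZ)))))))))))
  step 19: S(S(S(S(S(S(S(S(add(SZ, mul(Z, add(Z, add(Z, SSSZ))))))))))))
  step 20: S(S(S(S(S(S(S(S(S(add(Z, mul(Z, add(Z, add(Z, SSSZ)))))))))))))
  step 21: S(S(S(S(S(S(S(S(S(mul(Z, add(Z, add(Z, SSSZ))))))))))))
  step 22: S^9(Z)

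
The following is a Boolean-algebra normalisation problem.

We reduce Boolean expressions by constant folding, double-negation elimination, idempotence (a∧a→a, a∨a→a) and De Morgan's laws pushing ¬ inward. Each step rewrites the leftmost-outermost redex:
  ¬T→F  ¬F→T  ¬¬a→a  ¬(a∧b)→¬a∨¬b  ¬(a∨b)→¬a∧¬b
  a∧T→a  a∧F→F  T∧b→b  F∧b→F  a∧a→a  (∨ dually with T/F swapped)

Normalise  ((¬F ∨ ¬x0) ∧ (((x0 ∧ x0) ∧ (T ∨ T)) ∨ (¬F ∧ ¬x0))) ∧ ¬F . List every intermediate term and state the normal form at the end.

Answer: normal form = x0 ∨ ¬x0  (in 10 steps)

Working:
  start: ((¬F ∨ ¬x0) ∧ (((x0 ∧ x0) ∧ (T ∨ T)) ∨ (¬F ∧ ¬x0))) ∧ ¬F
  →1  ((T ∨ ¬x0) ∧ (((x0 ∧ x0) ∧ (T ∨ T)) ∨ (¬F ∧ ¬x0))) ∧ ¬F
  →2  (T ∧ (((x0 ∧ x0) ∧ (T ∨ T)) ∨ (¬F ∧ ¬x0))) ∧ ¬F
  →3  (((x0 ∧ x0) ∧ (T ∨ T)) ∨ (¬F ∧ ¬x0)) ∧ ¬F
  →4  ((x0 ∧ (T ∨ T)) ∨ (¬F ∧ ¬x0)) ∧ ¬F
  →5  ((x0 ∧ T) ∨ (¬F ∧ ¬x0)) ∧ ¬F
  →6  (x0 ∨ (¬F ∧ ¬x0)) ∧ ¬F
  →7  (x0 ∨ (T ∧ ¬x0)) ∧ ¬F
  →8  (x0 ∨ ¬x0) ∧ ¬F
  →9  (x0 ∨ ¬x0) ∧ T
  →10  x0 ∨ ¬x0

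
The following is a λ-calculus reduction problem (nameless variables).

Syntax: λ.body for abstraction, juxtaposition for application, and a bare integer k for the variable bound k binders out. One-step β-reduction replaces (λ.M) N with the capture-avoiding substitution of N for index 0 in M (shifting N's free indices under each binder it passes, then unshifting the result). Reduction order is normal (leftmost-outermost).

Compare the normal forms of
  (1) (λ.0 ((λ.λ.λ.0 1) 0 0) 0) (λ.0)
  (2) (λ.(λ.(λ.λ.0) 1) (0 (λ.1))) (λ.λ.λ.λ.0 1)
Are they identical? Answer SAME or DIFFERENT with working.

Term A:
  start: (λ.0 ((λ.λ.λ.0 1) 0 0) 0) (λ.0)
  →1  (λ.0) ((λ.λ.λ.0 1) (λ.0) (λ.0)) (λ.0)
  →2  (λ.λ.λ.0 1) (λ.0) (λ.0) (λ.0)
  →3  (λ.λ.0 1) (λ.0) (λ.0)
  →4  (λ.0 (λ.0)) (λ.0)
  →5  (λ.0) (λ.0)
  →6  λ.0

Term B:
  start: (λ.(λ.(λ.λ.0) 1) (0 (λ.1))) (λ.λ.λ.λ.0 1)
  →1  (λ.(λ.λ.0) (λ.λ.λ.λ.0 1)) ((λ.λ.λ.λ.0 1) (λ.λ.λ.λ.λ.0 1))
  →2  (λ.λ.0) (λ.λ.λ.λ.0 1)
  →3  λ.0

Answer: SAME — A ⇓ λ.0, B ⇓ λ.0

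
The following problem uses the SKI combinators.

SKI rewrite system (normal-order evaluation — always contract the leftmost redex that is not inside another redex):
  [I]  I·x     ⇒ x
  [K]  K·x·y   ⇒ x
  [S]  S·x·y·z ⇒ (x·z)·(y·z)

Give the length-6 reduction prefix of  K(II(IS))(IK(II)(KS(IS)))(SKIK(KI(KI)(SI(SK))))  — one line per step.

Answer: after 6 steps: S(K(KI(KI)(SI(SK))))

Derivation:
  start: K(II(IS))(IK(II)(KS(IS)))(SKIK(KI(KI)(SI(SK))))
  →1  II(IS)(SKIK(KI(KI)(SI(SK))))
  →2  I(IS)(SKIK(KI(KI)(SI(SK))))
  →3  IS(SKIK(KI(KI)(SI(SK))))
  →4  S(SKIK(KI(KI)(SI(SK))))
  →5  S(KK(IK)(KI(KI)(SI(SK))))
  →6  S(K(KI(KI)(SI(SK))))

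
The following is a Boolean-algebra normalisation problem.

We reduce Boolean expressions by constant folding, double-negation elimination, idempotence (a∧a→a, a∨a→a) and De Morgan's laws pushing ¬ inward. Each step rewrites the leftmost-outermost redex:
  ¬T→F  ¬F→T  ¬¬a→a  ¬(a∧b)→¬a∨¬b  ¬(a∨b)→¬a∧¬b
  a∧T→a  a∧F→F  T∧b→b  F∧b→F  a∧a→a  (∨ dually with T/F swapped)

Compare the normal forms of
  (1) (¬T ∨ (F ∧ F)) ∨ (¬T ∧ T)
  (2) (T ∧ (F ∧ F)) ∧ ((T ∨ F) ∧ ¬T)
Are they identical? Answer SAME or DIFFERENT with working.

Term A:
  start: (¬T ∨ (F ∧ F)) ∨ (¬T ∧ T)
  [1] (F ∨ (F ∧ F)) ∨ (¬T ∧ T)
  [2] (F ∧ F) ∨ (¬T ∧ T)
  [3] F ∨ (¬T ∧ T)
  [4] ¬T ∧ T
  [5] ¬T
  [6] F

Term B:
  start: (T ∧ (F ∧ F)) ∧ ((T ∨ F) ∧ ¬T)
  [1] (F ∧ F) ∧ ((T ∨ F) ∧ ¬T)
  [2] F ∧ ((T ∨ F) ∧ ¬T)
  [3] F

Answer: SAME — A ⇓ F, B ⇓ F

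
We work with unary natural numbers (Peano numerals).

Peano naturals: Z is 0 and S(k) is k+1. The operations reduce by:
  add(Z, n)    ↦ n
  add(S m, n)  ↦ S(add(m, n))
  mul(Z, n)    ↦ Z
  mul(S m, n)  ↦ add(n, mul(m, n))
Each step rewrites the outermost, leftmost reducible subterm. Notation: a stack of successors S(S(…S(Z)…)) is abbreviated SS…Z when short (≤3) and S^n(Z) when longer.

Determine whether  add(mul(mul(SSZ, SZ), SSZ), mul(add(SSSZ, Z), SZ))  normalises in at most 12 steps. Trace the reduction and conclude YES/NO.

Answer: NO — after 12 steps the term is S(S(add(add(SSZ, mul(add(Z, mul(Z, SZ)), SSZ)), mul(add(SSSZ, Z), SZ)))), not yet normal

Derivation:
  start: add(mul(mul(SSZ, SZ), SSZ), mul(add(SSSZ, Z), SZ))
  [1] add(mul(add(SZ, mul(SZ, SZ)), SSZ), mul(add(SSSZ, Z), SZ))
  [2] add(mul(S(add(Z, mul(SZ, SZ))), SSZ), mul(add(SSSZ, Z), SZ))
  [3] add(add(SSZ, mul(add(Z, mul(SZ, SZ)), SSZ)), mul(add(SSSZ, Z), SZ))
  [4] add(S(add(SZ, mul(add(Z, mul(SZ, SZ)), SSZ))), mul(add(SSSZ, Z), SZ))
  [5] S(add(add(SZ, mul(add(Z, mul(SZ, SZ)), SSZ)), mul(add(SSSZ, Z), SZ)))
  [6] S(add(S(add(Z, mul(add(Z, mul(SZ, SZ)), SSZ))), mul(add(SSSZ, Z), SZ)))
  [7] S(S(add(add(Z, mul(add(Z, mul(SZ, SZ)), SSZ)), mul(add(SSSZ, Z), SZ))))
  [8] S(S(add(mul(add(Z, mul(SZ, SZ)), SSZ), mul(add(SSSZ, Z), SZ))))
  [9] S(S(add(mul(mul(SZ, SZ), SSZ), mul(add(SSSZ, Z), SZ))))
  [10] S(S(add(mul(add(SZ, mul(Z, SZ)), SSZ), mul(add(SSSZ, Z), SZ))))
  [11] S(S(add(mul(S(add(Z, mul(Z, SZ))), SSZ), mul(add(SSSZ, Z), SZ))))
  [12] S(S(add(add(SSZ, mul(add(Z, mul(Z, SZ)), SSZ)), mul(add(SSSZ, Z), SZ))))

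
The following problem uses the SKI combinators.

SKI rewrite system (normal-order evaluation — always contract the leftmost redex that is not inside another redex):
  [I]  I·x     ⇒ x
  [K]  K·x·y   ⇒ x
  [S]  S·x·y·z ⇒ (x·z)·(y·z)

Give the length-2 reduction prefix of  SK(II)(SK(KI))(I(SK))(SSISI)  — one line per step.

  start: SK(II)(SK(KI))(I(SK))(SSISI)
  →1  K(SK(KI))(II(SK(KI)))(I(SK))(SSISI)
  →2  SK(KI)(I(SK))(SSISI)

Answer: after 2 steps: SK(KI)(I(SK))(SSISI)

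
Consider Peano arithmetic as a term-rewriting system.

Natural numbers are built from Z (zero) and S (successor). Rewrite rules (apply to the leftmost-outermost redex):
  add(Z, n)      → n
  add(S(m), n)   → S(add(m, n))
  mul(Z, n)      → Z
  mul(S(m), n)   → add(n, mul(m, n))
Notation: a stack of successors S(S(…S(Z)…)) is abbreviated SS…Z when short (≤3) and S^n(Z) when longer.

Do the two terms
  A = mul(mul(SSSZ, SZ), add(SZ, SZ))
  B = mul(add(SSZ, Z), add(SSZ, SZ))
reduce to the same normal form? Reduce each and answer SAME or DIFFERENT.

Answer: SAME — A ⇓ S^6(Z), B ⇓ S^6(Z)

Reduction:
Term A:
  start: mul(mul(SSSZ, SZ), add(SZ, SZ))
  [1] mul(add(SZ, mul(SSZ, SZ)), add(SZ, SZ))
  [2] mul(S(add(Z, mul(SSZ, SZ))), add(SZ, SZ))
  [3] add(add(SZ, SZ), mul(add(Z, mul(SSZ, SZ)), add(SZ, SZ)))
  [4] add(S(add(Z, SZ)), mul(add(Z, mul(SSZ, SZ)), add(SZ, SZ)))
  [5] S(add(add(Z, SZ), mul(add(Z, mul(SSZ, SZ)), add(SZ, SZ))))
  [6] S(add(SZ, mul(add(Z, mul(SSZ, SZ)), add(SZ, SZ))))
  [7] S(S(add(Z, mul(add(Z, mul(SSZ, SZ)), add(SZ, SZ)))))
  [8] S(S(mul(add(Z, mul(SSZ, SZ)), add(SZ, SZ))))
  [9] S(S(mul(mul(SSZ, SZ), add(SZ, SZ))))
  [10] S(S(mul(add(SZ, mul(SZ, SZ)), add(SZ, SZ))))
  [11] S(S(mul(S(add(Z, mul(SZ, SZ))), add(SZ, SZ))))
  [12] S(S(add(add(SZ, SZ), mul(add(Z, mul(SZ, SZ)), add(SZ, SZ)))))
  [13] S(S(add(S(add(Z, SZ)), mul(add(Z, mul(SZ, SZ)), add(SZ, SZ)))))
  [14] S(S(S(add(add(Z, SZ), mul(add(Z, mul(SZ, SZ)), add(SZ, SZ))))))
  [15] S(S(S(add(SZ, mul(add(Z, mul(SZ, SZ)), add(SZ, SZ))))))
  [16] S(S(S(S(add(Z, mul(add(Z, mul(SZ, SZ)), add(SZ, SZ)))))))
  [17] S(S(S(S(mul(add(Z, mul(SZ, SZ)), add(SZ, SZ))))))
  [18] S(S(S(S(mul(mul(SZ, SZ), add(SZ, SZ))))))
  [19] S(S(S(S(mul(add(SZ, mul(Z, SZ)), add(SZ, SZ))))))
  [20] S(S(S(S(mul(S(add(Z, mul(Z, SZ))), add(SZ, SZ))))))
  [21] S(S(S(S(add(add(SZ, SZ), mul(add(Z, mul(Z, SZ)), add(SZ, SZ)))))))
  [22] S(S(S(S(add(S(add(Z, SZ)), mul(add(Z, mul(Z, SZ)), add(SZ, SZ)))))))
  [23] S(S(S(S(S(add(add(Z, SZ), mul(add(Z, mul(Z, SZ)), add(SZ, SZ))))))))
  [24] S(S(S(S(S(add(SZ, mul(add(Z, mul(Z, SZ)), add(SZ, SZ))))))))
  [25] S(S(S(S(S(S(add(Z, mul(add(Z, mul(Z, SZ)), add(SZ, SZ)))))))))
  [26] S(S(S(S(S(S(mul(add(Z, mul(Z, SZ)), add(SZ, SZ))))))))
  [27] S(S(S(S(S(S(mul(mul(Z, SZ), add(SZ, SZ))))))))
  [28] S(S(S(S(S(S(mul(Z, add(SZ, SZ))))))))
  [29] S^6(Z)

Term B:
  start: mul(add(SSZ, Z), add(SSZ, SZ))
  [1] mul(S(add(SZ, Z)), add(SSZ, SZ))
  [2] add(add(SSZ, SZ), mul(add(SZ, Z), add(SSZ, SZ)))
  [3] add(S(add(SZ, SZ)), mul(add(SZ, Z), add(SSZ, SZ)))
  [4] S(add(add(SZ, SZ), mul(add(SZ, Z), add(SSZ, SZ))))
  [5] S(add(S(add(Z, SZ)), mul(add(SZ, Z), add(SSZ, SZ))))
  [6] S(S(add(add(Z, SZ), mul(add(SZ, Z), add(SSZ, SZ)))))
  [7] S(S(add(SZ, mul(add(SZ, Z), add(SSZ, SZ)))))
  [8] S(S(S(add(Z, mul(add(SZ, Z), add(SSZ, SZ))))))
  [9] S(S(S(mul(add(SZ, Z), add(SSZ, SZ)))))
  [10] S(S(S(mul(S(add(Z, Z)), add(SSZ, SZ)))))
  [11] S(S(S(add(add(SSZ, SZ), mul(add(Z, Z), add(SSZ, SZ))))))
  [12] S(S(S(add(S(add(SZ, SZ)), mul(add(Z, Z), add(SSZ, SZ))))))
  [13] S(S(S(S(add(add(SZ, SZ), mul(add(Z, Z), add(SSZ, SZ)))))))
  [14] S(S(S(S(add(S(add(Z, SZ)), mul(add(Z, Z), add(SSZ, SZ)))))))
  [15] S(S(S(S(S(add(add(Z, SZ), mul(add(Z, Z), add(SSZ, SZ))))))))
  [16] S(S(S(S(S(add(SZ, mul(add(Z, Z), add(SSZ, SZ))))))))
  [17] S(S(S(S(S(S(add(Z, mul(add(Z, Z), add(SSZ, SZ)))))))))
  [18] S(S(S(S(S(S(mul(add(Z, Z), add(SSZ, SZ))))))))
  [19] S(S(S(S(S(S(mul(Z, add(SSZ, SZ))))))))
  [20] S^6(Z)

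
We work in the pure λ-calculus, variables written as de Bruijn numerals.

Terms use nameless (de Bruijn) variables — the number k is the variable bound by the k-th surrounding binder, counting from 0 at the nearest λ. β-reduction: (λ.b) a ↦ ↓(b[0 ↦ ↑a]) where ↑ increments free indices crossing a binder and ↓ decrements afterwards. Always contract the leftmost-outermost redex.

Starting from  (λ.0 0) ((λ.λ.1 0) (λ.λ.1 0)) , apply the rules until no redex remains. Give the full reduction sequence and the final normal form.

Answer: normal form = λ.λ.1 0  (in 7 steps)

Reduction:
  start: (λ.0 0) ((λ.λ.1 0) (λ.λ.1 0))
  [1] (λ.λ.1 0) (λ.λ.1 0) ((λ.λ.1 0) (λ.λ.1 0))
  [2] (λ.(λ.λ.1 0) 0) ((λ.λ.1 0) (λ.λ.1 0))
  [3] (λ.λ.1 0) ((λ.λ.1 0) (λ.λ.1 0))
  [4] λ.(λ.λ.1 0) (λ.λ.1 0) 0
  [5] λ.(λ.(λ.λ.1 0) 0) 0
  [6] λ.(λ.λ.1 0) 0
  [7] λ.λ.1 0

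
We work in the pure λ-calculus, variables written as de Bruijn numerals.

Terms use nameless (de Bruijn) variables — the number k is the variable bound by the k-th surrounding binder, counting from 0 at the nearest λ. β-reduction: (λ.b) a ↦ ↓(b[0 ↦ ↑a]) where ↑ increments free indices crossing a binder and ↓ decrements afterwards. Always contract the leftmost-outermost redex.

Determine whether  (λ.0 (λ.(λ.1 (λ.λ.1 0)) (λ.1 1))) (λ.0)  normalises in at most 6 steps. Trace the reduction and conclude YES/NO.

Answer: YES — reaches normal form λ.0 (λ.λ.1 0) in 3 ≤ 6 steps

Working:
  start: (λ.0 (λ.(λ.1 (λ.λ.1 0)) (λ.1 1))) (λ.0)
  step 1: (λ.0) (λ.(λ.1 (λ.λ.1 0)) (λ.1 1))
  step 2: λ.(λ.1 (λ.λ.1 0)) (λ.1 1)
  step 3: λ.0 (λ.λ.1 0)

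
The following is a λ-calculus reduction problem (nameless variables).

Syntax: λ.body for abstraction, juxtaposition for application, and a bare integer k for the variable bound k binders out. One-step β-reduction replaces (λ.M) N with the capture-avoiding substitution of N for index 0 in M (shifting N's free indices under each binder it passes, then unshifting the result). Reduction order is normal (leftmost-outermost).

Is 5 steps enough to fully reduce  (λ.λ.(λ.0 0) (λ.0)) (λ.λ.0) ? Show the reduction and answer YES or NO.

Answer: YES — reaches normal form λ.λ.0 in 3 ≤ 5 steps

Working:
  start: (λ.λ.(λ.0 0) (λ.0)) (λ.λ.0)
  [1] λ.(λ.0 0) (λ.0)
  [2] λ.(λ.0) (λ.0)
  [3] λ.λ.0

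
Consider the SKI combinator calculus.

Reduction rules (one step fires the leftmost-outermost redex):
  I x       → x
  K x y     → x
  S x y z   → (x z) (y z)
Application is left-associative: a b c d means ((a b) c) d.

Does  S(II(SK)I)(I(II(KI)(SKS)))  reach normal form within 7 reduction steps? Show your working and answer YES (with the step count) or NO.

  start: S(II(SK)I)(I(II(KI)(SKS)))
  [1] S(I(SK)I)(I(II(KI)(SKS)))
  [2] S(SKI)(I(II(KI)(SKS)))
  [3] S(SKI)(II(KI)(SKS))
  [4] S(SKI)(I(KI)(SKS))
  [5] S(SKI)(KI(SKS))
  [6] S(SKI)I

Answer: YES — reaches normal form S(SKI)I in 6 ≤ 7 steps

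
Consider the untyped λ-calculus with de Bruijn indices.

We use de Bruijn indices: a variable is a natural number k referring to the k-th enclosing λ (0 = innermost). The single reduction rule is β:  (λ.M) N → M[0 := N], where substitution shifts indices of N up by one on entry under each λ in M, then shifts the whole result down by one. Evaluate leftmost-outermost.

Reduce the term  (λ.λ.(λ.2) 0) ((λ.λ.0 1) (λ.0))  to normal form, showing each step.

Answer: normal form = λ.λ.0 (λ.0)  (in 3 steps)

Derivation:
  start: (λ.λ.(λ.2) 0) ((λ.λ.0 1) (λ.0))
  [1] λ.(λ.(λ.λ.0 1) (λ.0)) 0
  [2] λ.(λ.λ.0 1) (λ.0)
  [3] λ.λ.0 (λ.0)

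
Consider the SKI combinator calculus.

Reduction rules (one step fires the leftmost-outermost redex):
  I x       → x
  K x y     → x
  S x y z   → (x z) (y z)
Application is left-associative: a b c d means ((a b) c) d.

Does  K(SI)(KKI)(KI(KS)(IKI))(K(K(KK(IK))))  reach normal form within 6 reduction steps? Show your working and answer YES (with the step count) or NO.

Answer: YES — reaches normal form KK in 5 ≤ 6 steps

Derivation:
  start: K(SI)(KKI)(KI(KS)(IKI))(K(K(KK(IK))))
  [1] SI(KI(KS)(IKI))(K(K(KK(IK))))
  [2] I(K(K(KK(IK))))(KI(KS)(IKI)(K(K(KK(IK)))))
  [3] K(K(KK(IK)))(KI(KS)(IKI)(K(K(KK(IK)))))
  [4] K(KK(IK))
  [5] KK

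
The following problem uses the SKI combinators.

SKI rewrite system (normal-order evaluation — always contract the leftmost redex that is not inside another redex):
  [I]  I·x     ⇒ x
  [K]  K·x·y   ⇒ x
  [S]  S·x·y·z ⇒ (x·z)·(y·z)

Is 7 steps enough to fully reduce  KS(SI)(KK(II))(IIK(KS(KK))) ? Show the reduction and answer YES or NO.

Answer: YES — reaches normal form SK(KS) in 5 ≤ 7 steps

Reduction:
  start: KS(SI)(KK(II))(IIK(KS(KK)))
  →1  S(KK(II))(IIK(KS(KK)))
  →2  SK(IIK(KS(KK)))
  →3  SK(IK(KS(KK)))
  →4  SK(K(KS(KK)))
  →5  SK(KS)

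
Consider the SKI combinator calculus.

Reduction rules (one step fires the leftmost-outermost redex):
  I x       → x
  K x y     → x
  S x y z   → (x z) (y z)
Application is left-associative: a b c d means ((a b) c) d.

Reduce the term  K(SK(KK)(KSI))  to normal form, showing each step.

  start: K(SK(KK)(KSI))
  step 1: K(K(KSI)(KK(KSI)))
  step 2: K(KSI)
  step 3: KS

Answer: normal form = KS  (in 3 steps)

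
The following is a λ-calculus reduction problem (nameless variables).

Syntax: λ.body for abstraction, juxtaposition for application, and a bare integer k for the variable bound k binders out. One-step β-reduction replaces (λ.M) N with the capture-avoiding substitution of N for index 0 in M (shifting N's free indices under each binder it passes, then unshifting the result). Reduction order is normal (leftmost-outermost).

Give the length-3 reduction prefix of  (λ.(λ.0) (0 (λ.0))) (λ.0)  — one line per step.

  start: (λ.(λ.0) (0 (λ.0))) (λ.0)
  [1] (λ.0) ((λ.0) (λ.0))
  [2] (λ.0) (λ.0)
  [3] λ.0

Answer: after 3 steps: λ.0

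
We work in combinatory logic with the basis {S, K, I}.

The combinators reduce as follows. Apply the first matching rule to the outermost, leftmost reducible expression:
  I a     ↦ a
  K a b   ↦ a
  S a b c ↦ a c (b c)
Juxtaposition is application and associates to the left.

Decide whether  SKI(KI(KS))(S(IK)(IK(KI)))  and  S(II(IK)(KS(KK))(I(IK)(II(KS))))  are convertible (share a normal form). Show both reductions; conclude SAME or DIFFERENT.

Answer: DIFFERENT — A ⇓ SK(K(KI)), B ⇓ SS

Derivation:
Term A:
  start: SKI(KI(KS))(S(IK)(IK(KI)))
  [1] K(KI(KS))(I(KI(KS)))(S(IK)(IK(KI)))
  [2] KI(KS)(S(IK)(IK(KI)))
  [3] I(S(IK)(IK(KI)))
  [4] S(IK)(IK(KI))
  [5] SK(IK(KI))
  [6] SK(K(KI))

Term B:
  start: S(II(IK)(KS(KK))(I(IK)(II(KS))))
  [1] S(I(IK)(KS(KK))(I(IK)(II(KS))))
  [2] S(IK(KS(KK))(I(IK)(II(KS))))
  [3] S(K(KS(KK))(I(IK)(II(KS))))
  [4] S(KS(KK))
  [5] SS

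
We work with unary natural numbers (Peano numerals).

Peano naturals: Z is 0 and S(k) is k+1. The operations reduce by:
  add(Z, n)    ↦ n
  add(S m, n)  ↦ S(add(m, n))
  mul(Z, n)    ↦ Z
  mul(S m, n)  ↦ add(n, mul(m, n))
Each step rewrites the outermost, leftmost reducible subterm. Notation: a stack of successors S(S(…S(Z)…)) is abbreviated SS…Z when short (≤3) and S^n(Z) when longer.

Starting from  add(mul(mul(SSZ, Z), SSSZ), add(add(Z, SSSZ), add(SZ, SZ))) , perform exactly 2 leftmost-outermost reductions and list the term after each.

  start: add(mul(mul(SSZ, Z), SSSZ), add(add(Z, SSSZ), add(SZ, SZ)))
  step 1: add(mul(add(Z, mul(SZ, Z)), SSSZ), add(add(Z, SSSZ), add(SZ, SZ)))
  step 2: add(mul(mul(SZ, Z), SSSZ), add(add(Z, SSSZ), add(SZ, SZ)))

Answer: after 2 steps: add(mul(mul(SZ, Z), SSSZ), add(add(Z, SSSZ), add(SZ, SZ)))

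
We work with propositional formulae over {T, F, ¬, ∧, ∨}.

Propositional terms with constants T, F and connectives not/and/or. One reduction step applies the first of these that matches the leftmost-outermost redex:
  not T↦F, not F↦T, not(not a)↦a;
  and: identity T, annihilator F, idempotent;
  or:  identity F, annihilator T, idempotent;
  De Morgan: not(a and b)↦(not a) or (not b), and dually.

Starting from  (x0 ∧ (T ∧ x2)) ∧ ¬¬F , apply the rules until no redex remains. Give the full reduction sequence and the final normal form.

Answer: normal form = F  (in 3 steps)

Reduction:
  start: (x0 ∧ (T ∧ x2)) ∧ ¬¬F
  step 1: (x0 ∧ x2) ∧ ¬¬F
  step 2: (x0 ∧ x2) ∧ F
  step 3: F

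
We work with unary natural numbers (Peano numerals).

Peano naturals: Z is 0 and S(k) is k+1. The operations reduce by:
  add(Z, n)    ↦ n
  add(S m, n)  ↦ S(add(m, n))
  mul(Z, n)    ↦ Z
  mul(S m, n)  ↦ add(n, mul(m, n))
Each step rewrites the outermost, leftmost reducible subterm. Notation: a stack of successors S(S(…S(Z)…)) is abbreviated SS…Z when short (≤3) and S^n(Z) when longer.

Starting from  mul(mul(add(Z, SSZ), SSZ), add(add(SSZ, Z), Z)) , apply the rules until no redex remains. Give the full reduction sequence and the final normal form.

Answer: normal form = S^8(Z)  (in 51 steps)

Working:
  start: mul(mul(add(Z, SSZ), SSZ), add(add(SSZ, Z), Z))
  [1] mul(mul(SSZ, SSZ), add(add(SSZ, Z), Z))
  [2] mul(add(SSZ, mul(SZ, SSZ)), add(add(SSZ, Z), Z))
  [3] mul(S(add(SZ, mul(SZ, SSZ))), add(add(SSZ, Z), Z))
  [4] add(add(add(SSZ, Z), Z), mul(add(SZ, mul(SZ, SSZ)), add(add(SSZ, Z), Z)))
  [5] add(add(S(add(SZ, Z)), Z), mul(add(SZ, mul(SZ, SSZ)), add(add(SSZ, Z), Z)))
  [6] add(S(add(add(SZ, Z), Z)), mul(add(SZ, mul(SZ, SSZ)), add(add(SSZ, Z), Z)))
  [7] S(add(add(add(SZ, Z), Z), mul(add(SZ, mul(SZ, SSZ)), add(add(SSZ, Z), Z))))
  [8] S(add(add(S(add(Z, Z)), Z), mul(add(SZ, mul(SZ, SSZ)), add(add(SSZ, Z), Z))))
  [9] S(add(S(add(add(Z, Z), Z)), mul(add(SZ, mul(SZ, SSZ)), add(add(SSZ, Z), Z))))
  [10] S(S(add(add(add(Z, Z), Z), mul(add(SZ, mul(SZ, SSZ)), add(add(SSZ, Z), Z)))))
  [11] S(S(add(add(Z, Z), mul(add(SZ, mul(SZ, SSZ)), add(add(SSZ, Z), Z)))))
  [12] S(S(add(Z, mul(add(SZ, mul(SZ, SSZ)), add(add(SSZ, Z), Z)))))
  [13] S(S(mul(add(SZ, mul(SZ, SSZ)), add(add(SSZ, Z), Z))))
  [14] S(S(mul(S(add(Z, mul(SZ, SSZ))), add(add(SSZ, Z), Z))))
  [15] S(S(add(add(add(SSZ, Z), Z), mul(add(Z, mul(SZ, SSZ)), add(add(SSZ, Z), Z)))))
  [16] S(S(add(add(S(add(SZ, Z)), Z), mul(add(Z, mul(SZ, SSZ)), add(add(SSZ, Z), Z)))))
  [17] S(S(add(S(add(add(SZ, Z), Z)), mul(add(Z, mul(SZ, SSZ)), add(add(SSZ, Z), Z)))))
  [18] S(S(S(add(add(add(SZ, Z), Z), mul(add(Z, mul(SZ, SSZ)), add(add(SSZ, Z), Z))))))
  [19] S(S(S(add(add(S(add(Z, Z)), Z), mul(add(Z, mul(SZ, SSZ)), add(add(SSZ, Z), Z))))))
  [20] S(S(S(add(S(add(add(Z, Z), Z)), mul(add(Z, mul(SZ, SSZ)), add(add(SSZ, Z), Z))))))
  [21] S(S(S(S(add(add(add(Z, Z), Z), mul(add(Z, mul(SZ, SSZ)), add(add(SSZ, Z), Z)))))))
  [22] S(S(S(S(add(add(Z, Z), mul(add(Z, mul(SZ, SSZ)), add(add(SSZ, Z), Z)))))))
  [23] S(S(S(S(add(Z, mul(add(Z, mul(SZ, SSZ)), add(add(SSZ, Z), Z)))))))
  [24] S(S(S(S(mul(add(Z, mul(SZ, SSZ)), add(add(SSZ, Z), Z))))))
  [25] S(S(S(S(mul(mul(SZ, SSZ), add(add(SSZ, Z), Z))))))
  [26] S(S(S(S(mul(add(SSZ, mul(Z, SSZ)), add(add(SSZ, Z), Z))))))
  [27] S(S(S(S(mul(S(add(SZ, mul(Z, SSZ))), add(add(SSZ, Z), Z))))))
  [28] S(S(S(S(add(add(add(SSZ, Z), Z), mul(add(SZ, mul(Z, SSZ)), add(add(SSZ, Z), Z)))))))
  [29] S(S(S(S(add(add(S(add(SZ, Z)), Z), mul(add(SZ, mul(Z, SSZ)), add(add(SSZ, Z), Z)))))))
  [30] S(S(S(S(add(S(add(add(SZ, Z), Z)), mul(add(SZ, mul(Z, SSZ)), add(add(SSZ, Z), Z)))))))
  [31] S(S(S(S(S(add(add(add(SZ, Z), Z), mul(add(SZ, mul(Z, SSZ)), add(add(SSZ, Z), Z))))))))
  [32] S(S(S(S(S(add(add(S(add(Z, Z)), Z), mul(add(SZ, mul(Z, SSZ)), add(add(SSZ, Z), Z))))))))
  [33] S(S(S(S(S(add(S(add(add(Z, Z), Z)), mul(add(SZ, mul(Z, SSZ)), add(add(SSZ, Z), Z))))))))
  [34] S(S(S(S(S(S(add(add(add(Z, Z), Z), mul(add(SZ, mul(Z, SSZ)), add(add(SSZ, Z), Z)))))))))
  [35] S(S(S(S(S(S(add(add(Z, Z), mul(add(SZ, mul(Z, SSZ)), add(add(SSZ, Z), Z)))))))))
  [36] S(S(S(S(S(S(add(Z, mul(add(SZ, mul(Z, SSZ)), add(add(SSZ, Z), Z)))))))))
  [37] S(S(S(S(S(S(mul(add(SZ, mul(Z, SSZ)), add(add(SSZ, Z), Z))))))))
  [38] S(S(S(S(S(S(mul(S(add(Z, mul(Z, SSZ))), add(add(SSZ, Z), Z))))))))
  [39] S(S(S(S(S(S(add(add(add(SSZ, Z), Z), mul(add(Z, mul(Z, SSZ)), add(add(SSZ, Z), Z)))))))))
  [40] S(S(S(S(S(S(add(add(S(add(SZ, Z)), Z), mul(add(Z, mul(Z, SSZ)), add(add(SSZ, Z), Z)))))))))
  [41] S(S(S(S(S(S(add(S(add(add(SZ, Z), Z)), mul(add(Z, mul(Z, SSZ)), add(add(SSZ, Z), Z)))))))))
  [42] S(S(S(S(S(S(S(add(add(add(SZ, Z), Z), mul(add(Z, mul(Z, SSZ)), add(add(SSZ, Z), Z))))))))))
  [43] S(S(S(S(S(S(S(add(add(S(add(Z, Z)), Z), mul(add(Z, mul(Z, SSZ)), add(add(SSZ, Z), Z))))))))))
  [44] S(S(S(S(S(S(S(add(S(add(add(Z, Z), Z)), mul(add(Z, mul(Z, SSZ)), add(add(SSZ, Z), Z))))))))))
  [45] S(S(S(S(S(S(S(S(add(add(add(Z, Z), Z), mul(add(Z, mul(Z, SSZ)), add(add(SSZ, Z), Z)))))))))))
  [46] S(S(S(S(S(S(S(S(add(add(Z, Z), mul(add(Z, mul(Z, SSZ)), add(add(SSZ, Z), Z)))))))))))
  [47] S(S(S(S(S(S(S(S(add(Z, mul(add(Z, mul(Z, SSZ)), add(add(SSZ, Z), Z)))))))))))
  [48] S(S(S(S(S(S(S(S(mul(add(Z, mul(Z, SSZ)), add(add(SSZ, Z), Z))))))))))
  [49] S(S(S(S(S(S(S(S(mul(mul(Z, SSZ), add(add(SSZ, Z), Z))))))))))
  [50] S(S(S(S(S(S(S(S(mul(Z, add(add(SSZ, Z), Z))))))))))
  [51] S^8(Z)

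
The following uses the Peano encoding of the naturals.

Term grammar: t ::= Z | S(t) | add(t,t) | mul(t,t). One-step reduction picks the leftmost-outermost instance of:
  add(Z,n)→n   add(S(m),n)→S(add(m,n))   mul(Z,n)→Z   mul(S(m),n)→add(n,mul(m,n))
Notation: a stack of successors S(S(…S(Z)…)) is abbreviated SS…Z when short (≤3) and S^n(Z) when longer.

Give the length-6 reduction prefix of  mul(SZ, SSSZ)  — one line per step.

Answer: after 6 steps: SSSZ

Reduction:
  start: mul(SZ, SSSZ)
  [1] add(SSSZ, mul(Z, SSSZ))
  [2] S(add(SSZ, mul(Z, SSSZ)))
  [3] S(S(add(SZ, mul(Z, SSSZ))))
  [4] S(S(S(add(Z, mul(Z, SSSZ)))))
  [5] S(S(S(mul(Z, SSSZ))))
  [6] SSSZ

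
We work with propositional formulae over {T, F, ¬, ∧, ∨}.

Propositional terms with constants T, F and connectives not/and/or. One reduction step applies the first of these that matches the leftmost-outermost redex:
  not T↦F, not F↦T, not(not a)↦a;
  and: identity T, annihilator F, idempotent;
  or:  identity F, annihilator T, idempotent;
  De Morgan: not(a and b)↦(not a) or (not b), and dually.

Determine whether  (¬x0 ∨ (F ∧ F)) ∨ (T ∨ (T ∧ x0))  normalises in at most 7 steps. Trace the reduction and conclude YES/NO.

  start: (¬x0 ∨ (F ∧ F)) ∨ (T ∨ (T ∧ x0))
  step 1: (¬x0 ∨ F) ∨ (T ∨ (T ∧ x0))
  step 2: ¬x0 ∨ (T ∨ (T ∧ x0))
  step 3: ¬x0 ∨ T
  step 4: T

Answer: YES — reaches normal form T in 4 ≤ 7 steps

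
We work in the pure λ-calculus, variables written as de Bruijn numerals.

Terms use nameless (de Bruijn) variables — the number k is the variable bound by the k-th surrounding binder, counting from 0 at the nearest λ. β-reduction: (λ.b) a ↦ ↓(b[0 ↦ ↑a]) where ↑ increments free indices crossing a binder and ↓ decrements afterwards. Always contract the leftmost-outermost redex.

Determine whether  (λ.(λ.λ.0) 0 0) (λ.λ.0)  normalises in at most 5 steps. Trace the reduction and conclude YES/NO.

Answer: YES — reaches normal form λ.λ.0 in 3 ≤ 5 steps

Derivation:
  start: (λ.(λ.λ.0) 0 0) (λ.λ.0)
  →1  (λ.λ.0) (λ.λ.0) (λ.λ.0)
  →2  (λ.0) (λ.λ.0)
  →3  λ.λ.0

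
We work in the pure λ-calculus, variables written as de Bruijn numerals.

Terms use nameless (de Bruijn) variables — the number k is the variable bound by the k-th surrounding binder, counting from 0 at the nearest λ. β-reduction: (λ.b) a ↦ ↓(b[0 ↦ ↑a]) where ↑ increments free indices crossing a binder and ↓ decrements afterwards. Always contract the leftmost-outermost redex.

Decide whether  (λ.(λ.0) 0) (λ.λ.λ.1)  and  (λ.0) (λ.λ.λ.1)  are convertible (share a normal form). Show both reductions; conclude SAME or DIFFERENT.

Term A:
  start: (λ.(λ.0) 0) (λ.λ.λ.1)
  step 1: (λ.0) (λ.λ.λ.1)
  step 2: λ.λ.λ.1

Term B:
  start: (λ.0) (λ.λ.λ.1)
  step 1: λ.λ.λ.1

Answer: SAME — A ⇓ λ.λ.λ.1, B ⇓ λ.λ.λ.1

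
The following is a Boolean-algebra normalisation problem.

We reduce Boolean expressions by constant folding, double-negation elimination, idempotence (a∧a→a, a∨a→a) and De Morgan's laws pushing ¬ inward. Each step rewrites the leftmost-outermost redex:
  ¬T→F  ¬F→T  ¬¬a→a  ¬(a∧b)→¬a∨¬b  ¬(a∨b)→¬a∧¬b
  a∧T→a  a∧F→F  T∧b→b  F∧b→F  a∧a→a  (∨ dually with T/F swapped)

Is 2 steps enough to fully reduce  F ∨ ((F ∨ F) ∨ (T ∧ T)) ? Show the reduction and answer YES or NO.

  start: F ∨ ((F ∨ F) ∨ (T ∧ T))
  →1  (F ∨ F) ∨ (T ∧ T)
  →2  F ∨ (T ∧ T)

Answer: NO — after 2 steps the term is F ∨ (T ∧ T), not yet normal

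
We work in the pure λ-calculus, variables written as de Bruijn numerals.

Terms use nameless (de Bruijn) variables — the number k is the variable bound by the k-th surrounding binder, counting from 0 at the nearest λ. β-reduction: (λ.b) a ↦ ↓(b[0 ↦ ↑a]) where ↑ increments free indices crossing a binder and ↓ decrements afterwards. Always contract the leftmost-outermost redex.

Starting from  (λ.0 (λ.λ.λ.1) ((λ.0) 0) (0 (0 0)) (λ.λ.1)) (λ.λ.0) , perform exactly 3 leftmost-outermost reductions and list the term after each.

  start: (λ.0 (λ.λ.λ.1) ((λ.0) 0) (0 (0 0)) (λ.λ.1)) (λ.λ.0)
  →1  (λ.λ.0) (λ.λ.λ.1) ((λ.0) (λ.λ.0)) ((λ.λ.0) ((λ.λ.0) (λ.λ.0))) (λ.λ.1)
  →2  (λ.0) ((λ.0) (λ.λ.0)) ((λ.λ.0) ((λ.λ.0) (λ.λ.0))) (λ.λ.1)
  →3  (λ.0) (λ.λ.0) ((λ.λ.0) ((λ.λ.0) (λ.λ.0))) (λ.λ.1)

Answer: after 3 steps: (λ.0) (λ.λ.0) ((λ.λ.0) ((λ.λ.0) (λ.λ.0))) (λ.λ.1)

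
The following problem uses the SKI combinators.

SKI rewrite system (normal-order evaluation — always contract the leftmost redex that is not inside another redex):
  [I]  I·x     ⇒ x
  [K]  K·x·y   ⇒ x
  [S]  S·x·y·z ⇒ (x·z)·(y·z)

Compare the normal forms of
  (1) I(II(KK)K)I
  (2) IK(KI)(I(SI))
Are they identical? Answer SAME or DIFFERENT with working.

Term A:
  start: I(II(KK)K)I
  step 1: II(KK)KI
  step 2: I(KK)KI
  step 3: KKKI
  step 4: KI

Term B:
  start: IK(KI)(I(SI))
  step 1: K(KI)(I(SI))
  step 2: KI

Answer: SAME — A ⇓ KI, B ⇓ KI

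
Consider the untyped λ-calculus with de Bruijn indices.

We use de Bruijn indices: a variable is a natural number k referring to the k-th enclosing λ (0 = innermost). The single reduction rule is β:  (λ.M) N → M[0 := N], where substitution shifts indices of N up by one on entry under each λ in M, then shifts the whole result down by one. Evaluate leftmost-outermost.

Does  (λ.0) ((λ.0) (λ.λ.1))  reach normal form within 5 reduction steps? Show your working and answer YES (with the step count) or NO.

Answer: YES — reaches normal form λ.λ.1 in 2 ≤ 5 steps

Derivation:
  start: (λ.0) ((λ.0) (λ.λ.1))
  →1  (λ.0) (λ.λ.1)
  →2  λ.λ.1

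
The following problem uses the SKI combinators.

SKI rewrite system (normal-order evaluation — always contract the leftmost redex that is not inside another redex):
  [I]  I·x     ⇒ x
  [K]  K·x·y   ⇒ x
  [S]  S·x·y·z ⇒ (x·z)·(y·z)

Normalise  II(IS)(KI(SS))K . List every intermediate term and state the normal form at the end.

Answer: normal form = SIK  (in 4 steps)

Derivation:
  start: II(IS)(KI(SS))K
  step 1: I(IS)(KI(SS))K
  step 2: IS(KI(SS))K
  step 3: S(KI(SS))K
  step 4: SIK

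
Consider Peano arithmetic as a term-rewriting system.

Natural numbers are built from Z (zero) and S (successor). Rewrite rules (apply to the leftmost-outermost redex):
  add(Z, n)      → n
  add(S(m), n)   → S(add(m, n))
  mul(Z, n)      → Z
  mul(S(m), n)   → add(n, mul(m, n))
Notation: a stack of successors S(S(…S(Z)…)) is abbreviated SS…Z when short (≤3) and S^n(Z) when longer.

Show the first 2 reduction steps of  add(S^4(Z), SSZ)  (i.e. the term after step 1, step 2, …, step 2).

Answer: after 2 steps: S(S(add(SSZ, SSZ)))

Derivation:
  start: add(S^4(Z), SSZ)
  [1] S(add(SSSZ, SSZ))
  [2] S(S(add(SSZ, SSZ)))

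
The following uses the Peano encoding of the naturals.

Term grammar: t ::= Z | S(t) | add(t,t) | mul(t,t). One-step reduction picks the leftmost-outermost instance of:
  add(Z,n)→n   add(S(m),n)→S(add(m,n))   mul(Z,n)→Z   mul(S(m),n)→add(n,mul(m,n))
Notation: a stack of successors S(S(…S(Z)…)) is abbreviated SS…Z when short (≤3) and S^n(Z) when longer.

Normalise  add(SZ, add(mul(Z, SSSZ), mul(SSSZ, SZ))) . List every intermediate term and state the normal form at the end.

  start: add(SZ, add(mul(Z, SSSZ), mul(SSSZ, SZ)))
  →1  S(add(Z, add(mul(Z, SSSZ), mul(SSSZ, SZ))))
  →2  S(add(mul(Z, SSSZ), mul(SSSZ, SZ)))
  →3  S(add(Z, mul(SSSZ, SZ)))
  →4  S(mul(SSSZ, SZ))
  →5  S(add(SZ, mul(SSZ, SZ)))
  →6  S(S(add(Z, mul(SSZ, SZ))))
  →7  S(S(mul(SSZ, SZ)))
  →8  S(S(add(SZ, mul(SZ, SZ))))
  →9  S(S(S(add(Z, mul(SZ, SZ)))))
  →10  S(S(S(mul(SZ, SZ))))
  →11  S(S(S(add(SZ, mul(Z, SZ)))))
  →12  S(S(S(S(add(Z, mul(Z, SZ))))))
  →13  S(S(S(S(mul(Z, SZ)))))
  →14  S^4(Z)

Answer: normal form = S^4(Z)  (in 14 steps)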